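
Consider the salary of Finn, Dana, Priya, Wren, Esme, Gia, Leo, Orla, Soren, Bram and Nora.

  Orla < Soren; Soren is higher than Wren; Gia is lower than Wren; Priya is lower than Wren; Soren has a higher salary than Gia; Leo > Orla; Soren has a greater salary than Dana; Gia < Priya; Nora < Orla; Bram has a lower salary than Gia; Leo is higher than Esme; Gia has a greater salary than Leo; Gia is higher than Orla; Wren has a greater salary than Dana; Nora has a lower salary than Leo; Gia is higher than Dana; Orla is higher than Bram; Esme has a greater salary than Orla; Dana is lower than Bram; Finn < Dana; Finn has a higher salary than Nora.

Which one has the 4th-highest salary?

Gia

The consecutive relations fix a unique order: Nora < Finn < Dana < Bram < Orla < Esme < Leo < Gia < Priya < Wren < Soren.
Counting 4 from the largest end gives Gia.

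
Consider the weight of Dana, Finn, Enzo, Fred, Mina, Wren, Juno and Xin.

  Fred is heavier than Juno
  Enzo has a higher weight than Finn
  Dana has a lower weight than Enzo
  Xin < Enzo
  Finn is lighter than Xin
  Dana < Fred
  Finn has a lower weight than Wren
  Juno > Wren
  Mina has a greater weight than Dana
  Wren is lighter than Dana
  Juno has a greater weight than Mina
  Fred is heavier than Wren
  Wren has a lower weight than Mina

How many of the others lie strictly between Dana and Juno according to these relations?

The relations place Dana below Juno. An element lies strictly between them when it is forced above Dana and also forced below Juno.
Above Dana: {Enzo, Mina, Fred}. Below Juno: {Finn, Wren, Mina}.
Intersection: {Mina} — 1.

1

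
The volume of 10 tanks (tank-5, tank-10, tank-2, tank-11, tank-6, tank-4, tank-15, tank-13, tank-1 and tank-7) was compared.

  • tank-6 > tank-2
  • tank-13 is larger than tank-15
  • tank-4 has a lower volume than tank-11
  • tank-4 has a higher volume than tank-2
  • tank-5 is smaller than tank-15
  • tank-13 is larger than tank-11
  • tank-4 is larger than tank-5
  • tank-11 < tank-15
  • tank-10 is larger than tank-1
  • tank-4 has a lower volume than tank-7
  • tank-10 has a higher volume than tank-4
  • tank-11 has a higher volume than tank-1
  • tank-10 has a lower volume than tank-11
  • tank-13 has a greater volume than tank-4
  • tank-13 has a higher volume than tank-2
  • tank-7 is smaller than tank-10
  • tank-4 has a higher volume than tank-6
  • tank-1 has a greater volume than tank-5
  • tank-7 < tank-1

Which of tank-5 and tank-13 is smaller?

The relevant relations are tank-5 < tank-4; tank-4 < tank-7; tank-7 < tank-1; tank-1 < tank-10; tank-10 < tank-11; tank-11 < tank-15; tank-15 < tank-13.
Chaining these gives tank-5 < tank-4 < tank-7 < tank-1 < tank-10 < tank-11 < tank-15 < tank-13.
So tank-5 < tank-13; tank-5 is the smaller of the two.

tank-5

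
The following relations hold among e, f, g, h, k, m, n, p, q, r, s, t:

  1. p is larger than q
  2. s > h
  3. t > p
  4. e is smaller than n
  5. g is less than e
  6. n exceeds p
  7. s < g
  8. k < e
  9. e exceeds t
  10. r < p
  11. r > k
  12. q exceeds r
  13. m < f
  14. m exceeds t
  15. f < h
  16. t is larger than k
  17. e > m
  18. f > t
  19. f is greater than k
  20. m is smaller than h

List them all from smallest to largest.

Nothing is placed below k, so it is least; from there k < r; r < q; q < p; p < t; t < m; m < f; f < h; h < s; s < g; g < e; e < n, each given directly.

k < r < q < p < t < m < f < h < s < g < e < n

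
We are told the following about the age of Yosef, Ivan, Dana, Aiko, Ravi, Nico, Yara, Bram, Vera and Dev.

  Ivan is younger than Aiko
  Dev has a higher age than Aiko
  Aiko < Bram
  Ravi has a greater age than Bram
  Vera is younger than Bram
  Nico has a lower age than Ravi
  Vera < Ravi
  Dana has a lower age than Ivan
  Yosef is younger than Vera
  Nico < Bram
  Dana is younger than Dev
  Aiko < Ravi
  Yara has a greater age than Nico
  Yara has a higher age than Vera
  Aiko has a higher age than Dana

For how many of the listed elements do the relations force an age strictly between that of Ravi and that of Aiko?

The relations place Aiko below Ravi. An element lies strictly between them when it is forced above Aiko and also forced below Ravi.
Above Aiko: {Bram, Dev}. Below Ravi: {Yosef, Dana, Ivan, Vera, Nico, Bram}.
Intersection: {Bram} — 1.

1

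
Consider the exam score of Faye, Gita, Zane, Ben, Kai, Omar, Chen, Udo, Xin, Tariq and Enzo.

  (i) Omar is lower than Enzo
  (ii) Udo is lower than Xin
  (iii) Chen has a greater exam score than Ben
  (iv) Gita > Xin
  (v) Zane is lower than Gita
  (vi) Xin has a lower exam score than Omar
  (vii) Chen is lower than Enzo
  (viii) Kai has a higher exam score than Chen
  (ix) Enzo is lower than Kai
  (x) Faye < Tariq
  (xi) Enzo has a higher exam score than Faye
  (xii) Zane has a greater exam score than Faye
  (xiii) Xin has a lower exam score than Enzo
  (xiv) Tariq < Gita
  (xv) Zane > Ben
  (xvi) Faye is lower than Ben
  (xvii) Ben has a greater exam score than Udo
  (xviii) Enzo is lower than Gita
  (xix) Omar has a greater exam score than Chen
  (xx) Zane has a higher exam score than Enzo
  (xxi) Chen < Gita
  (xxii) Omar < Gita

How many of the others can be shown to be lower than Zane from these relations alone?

Directly below Zane: Faye, Ben, Enzo.
One step further: Udo, Chen, Xin, Omar (7 so far).
Nothing else is reachable below Zane; 7 in all.

7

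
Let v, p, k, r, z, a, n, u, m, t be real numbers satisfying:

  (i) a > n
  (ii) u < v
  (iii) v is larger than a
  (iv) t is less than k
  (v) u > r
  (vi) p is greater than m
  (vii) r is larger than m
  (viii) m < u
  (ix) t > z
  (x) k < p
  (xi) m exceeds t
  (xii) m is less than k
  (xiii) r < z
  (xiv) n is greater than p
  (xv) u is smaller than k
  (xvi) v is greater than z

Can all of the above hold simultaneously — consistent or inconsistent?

Chaining the given relations yields r < z < t < m, so r < m. But one relation states m < r. These cannot both hold.

inconsistent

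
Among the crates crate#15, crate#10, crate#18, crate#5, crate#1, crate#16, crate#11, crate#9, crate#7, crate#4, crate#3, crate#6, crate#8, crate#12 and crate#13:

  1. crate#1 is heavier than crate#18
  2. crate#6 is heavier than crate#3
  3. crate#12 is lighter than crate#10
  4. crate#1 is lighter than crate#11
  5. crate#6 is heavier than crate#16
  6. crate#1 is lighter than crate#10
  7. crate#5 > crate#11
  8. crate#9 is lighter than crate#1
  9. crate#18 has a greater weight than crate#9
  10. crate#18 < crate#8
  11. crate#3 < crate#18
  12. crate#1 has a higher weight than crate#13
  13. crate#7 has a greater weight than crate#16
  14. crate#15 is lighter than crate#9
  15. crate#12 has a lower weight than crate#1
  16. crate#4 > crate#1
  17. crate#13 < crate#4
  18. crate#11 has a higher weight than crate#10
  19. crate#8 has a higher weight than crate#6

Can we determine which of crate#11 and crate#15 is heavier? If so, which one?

crate#15 < crate#9 and crate#9 < crate#18 give crate#15 < crate#18.
With crate#18 < crate#1: crate#15 < crate#9 < crate#18 < crate#1.
Then crate#1 < crate#10 extends the chain to crate#10.
With crate#10 < crate#11: crate#15 < crate#9 < crate#18 < crate#1 < crate#10 < crate#11.
So crate#11 is heavier.

crate#11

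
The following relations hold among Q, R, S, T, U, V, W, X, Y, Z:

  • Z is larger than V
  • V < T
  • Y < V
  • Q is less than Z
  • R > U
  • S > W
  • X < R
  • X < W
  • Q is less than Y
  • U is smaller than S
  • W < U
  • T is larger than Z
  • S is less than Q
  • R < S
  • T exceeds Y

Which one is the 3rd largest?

V

The consecutive relations fix a unique order: X < W < U < R < S < Q < Y < V < Z < T.
Counting 3 from the largest end gives V.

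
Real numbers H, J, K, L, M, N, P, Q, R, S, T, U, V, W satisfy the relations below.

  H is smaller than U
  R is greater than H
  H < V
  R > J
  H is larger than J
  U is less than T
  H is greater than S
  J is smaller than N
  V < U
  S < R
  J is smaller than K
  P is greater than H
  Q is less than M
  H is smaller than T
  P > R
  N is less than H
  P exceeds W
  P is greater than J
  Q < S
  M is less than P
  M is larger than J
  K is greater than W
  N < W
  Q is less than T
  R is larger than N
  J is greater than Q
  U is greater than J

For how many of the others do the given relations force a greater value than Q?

12

The elements the relations force above Q are J, N, S, H, V, W, K, M, U, R, T, P — no chain reaches any other.
That is 12.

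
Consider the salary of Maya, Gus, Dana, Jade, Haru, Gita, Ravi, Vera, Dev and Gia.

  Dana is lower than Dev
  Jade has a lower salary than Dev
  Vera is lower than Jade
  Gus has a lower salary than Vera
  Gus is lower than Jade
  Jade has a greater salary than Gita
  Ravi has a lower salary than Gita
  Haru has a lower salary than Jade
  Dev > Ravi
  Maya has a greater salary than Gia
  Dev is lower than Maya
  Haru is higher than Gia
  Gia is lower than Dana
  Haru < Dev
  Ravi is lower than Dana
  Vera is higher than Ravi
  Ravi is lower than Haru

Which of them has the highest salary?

Maya

Gia is not greatest since Gia < Dana; Ravi is not greatest since Ravi < Gita; Gita is not greatest since Gita < Jade; Haru is not greatest since Haru < Dev; Dana is not greatest since Dana < Dev; Gus is not greatest since Gus < Jade; Vera is not greatest since Vera < Jade; Jade is not greatest since Jade < Dev; Dev is not greatest since Dev < Maya.
Only Maya has nothing above it, so Maya is the highest salary.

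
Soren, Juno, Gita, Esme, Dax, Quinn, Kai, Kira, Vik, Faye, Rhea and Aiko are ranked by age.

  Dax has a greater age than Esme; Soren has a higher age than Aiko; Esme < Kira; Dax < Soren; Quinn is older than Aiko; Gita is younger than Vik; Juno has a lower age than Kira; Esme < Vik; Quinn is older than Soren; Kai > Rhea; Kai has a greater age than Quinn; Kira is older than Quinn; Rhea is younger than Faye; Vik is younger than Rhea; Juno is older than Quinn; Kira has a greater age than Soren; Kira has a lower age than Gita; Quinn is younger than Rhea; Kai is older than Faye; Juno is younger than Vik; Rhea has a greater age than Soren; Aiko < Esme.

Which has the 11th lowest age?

The consecutive relations fix a unique order: Aiko < Esme < Dax < Soren < Quinn < Juno < Kira < Gita < Vik < Rhea < Faye < Kai.
The 11th smallest is Faye.

Faye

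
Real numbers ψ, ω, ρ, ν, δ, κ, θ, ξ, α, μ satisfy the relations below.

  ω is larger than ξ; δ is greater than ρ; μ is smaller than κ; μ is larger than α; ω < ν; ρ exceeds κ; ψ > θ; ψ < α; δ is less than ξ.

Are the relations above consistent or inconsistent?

Every relation is compatible with θ < ψ < α < μ < κ < ρ < δ < ξ < ω < ν; the set is consistent.

consistent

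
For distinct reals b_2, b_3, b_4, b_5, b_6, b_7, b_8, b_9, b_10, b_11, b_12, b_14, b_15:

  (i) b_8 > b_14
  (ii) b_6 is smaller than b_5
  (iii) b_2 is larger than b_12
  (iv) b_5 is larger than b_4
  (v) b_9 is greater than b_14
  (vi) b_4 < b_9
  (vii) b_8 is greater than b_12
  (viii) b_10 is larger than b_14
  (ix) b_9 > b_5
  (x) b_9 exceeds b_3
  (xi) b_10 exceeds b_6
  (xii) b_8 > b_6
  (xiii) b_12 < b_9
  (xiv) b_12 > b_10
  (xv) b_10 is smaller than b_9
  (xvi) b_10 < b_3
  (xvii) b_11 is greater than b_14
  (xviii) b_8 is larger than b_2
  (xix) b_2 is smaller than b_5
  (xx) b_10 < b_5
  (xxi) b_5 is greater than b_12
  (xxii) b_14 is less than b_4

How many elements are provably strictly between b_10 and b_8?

Chaining upward from b_10 reaches: b_12, b_3, b_2, b_5, b_9.
Chaining downward from b_8 reaches: b_6, b_14, b_12, b_2.
Strictly between b_10 and b_8 are those in both lists: b_12, b_2 — 2 elements.

2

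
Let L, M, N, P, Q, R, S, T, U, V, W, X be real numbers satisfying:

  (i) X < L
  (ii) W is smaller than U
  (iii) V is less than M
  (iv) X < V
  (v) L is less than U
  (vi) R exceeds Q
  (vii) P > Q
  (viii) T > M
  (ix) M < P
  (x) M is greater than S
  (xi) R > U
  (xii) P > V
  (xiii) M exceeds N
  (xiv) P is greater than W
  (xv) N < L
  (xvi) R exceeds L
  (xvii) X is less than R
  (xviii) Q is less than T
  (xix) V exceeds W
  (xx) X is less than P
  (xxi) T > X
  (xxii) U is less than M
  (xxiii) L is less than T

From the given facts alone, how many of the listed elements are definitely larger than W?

The elements the relations force above W are U, V, M, P, R, T — no chain reaches any other.
That is 6.

6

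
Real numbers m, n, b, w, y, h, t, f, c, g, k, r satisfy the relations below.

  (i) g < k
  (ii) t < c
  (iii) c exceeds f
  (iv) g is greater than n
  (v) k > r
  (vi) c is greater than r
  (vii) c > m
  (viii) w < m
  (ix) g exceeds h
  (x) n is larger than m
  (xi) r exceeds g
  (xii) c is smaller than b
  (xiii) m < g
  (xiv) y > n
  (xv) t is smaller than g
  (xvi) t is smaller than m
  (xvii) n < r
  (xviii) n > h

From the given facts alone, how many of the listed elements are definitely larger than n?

6

From n the given relations immediately reach g, r, y.
From those, k, c — 5 in total.
From those, b — 6 in total.
Nothing else is reachable above n; 6 in all.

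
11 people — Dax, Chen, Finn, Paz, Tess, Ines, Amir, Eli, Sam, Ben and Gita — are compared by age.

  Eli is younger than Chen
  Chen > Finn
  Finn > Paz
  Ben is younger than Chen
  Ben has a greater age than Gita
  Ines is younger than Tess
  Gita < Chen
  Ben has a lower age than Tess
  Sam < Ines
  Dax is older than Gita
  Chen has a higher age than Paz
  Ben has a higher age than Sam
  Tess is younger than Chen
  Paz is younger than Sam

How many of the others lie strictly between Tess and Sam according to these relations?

Chaining upward from Sam reaches: Ines, Ben, Chen.
Chaining downward from Tess reaches: Paz, Gita, Ines, Ben.
Strictly between Sam and Tess are those in both lists: Ines, Ben — 2 elements.

2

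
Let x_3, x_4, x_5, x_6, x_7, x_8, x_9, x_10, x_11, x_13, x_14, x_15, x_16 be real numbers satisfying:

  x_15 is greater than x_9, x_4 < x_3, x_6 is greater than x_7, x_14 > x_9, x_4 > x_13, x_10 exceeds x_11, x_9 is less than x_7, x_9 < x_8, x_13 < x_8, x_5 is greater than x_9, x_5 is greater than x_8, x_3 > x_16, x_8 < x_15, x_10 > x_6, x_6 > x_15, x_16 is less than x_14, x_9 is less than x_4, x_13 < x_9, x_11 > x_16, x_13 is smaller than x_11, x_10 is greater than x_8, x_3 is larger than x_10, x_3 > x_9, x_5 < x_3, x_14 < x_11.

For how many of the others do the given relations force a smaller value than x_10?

The elements the relations force below x_10 are x_13, x_9, x_16, x_14, x_11, x_7, x_8, x_15, x_6 — no chain reaches any other.
That is 9.

9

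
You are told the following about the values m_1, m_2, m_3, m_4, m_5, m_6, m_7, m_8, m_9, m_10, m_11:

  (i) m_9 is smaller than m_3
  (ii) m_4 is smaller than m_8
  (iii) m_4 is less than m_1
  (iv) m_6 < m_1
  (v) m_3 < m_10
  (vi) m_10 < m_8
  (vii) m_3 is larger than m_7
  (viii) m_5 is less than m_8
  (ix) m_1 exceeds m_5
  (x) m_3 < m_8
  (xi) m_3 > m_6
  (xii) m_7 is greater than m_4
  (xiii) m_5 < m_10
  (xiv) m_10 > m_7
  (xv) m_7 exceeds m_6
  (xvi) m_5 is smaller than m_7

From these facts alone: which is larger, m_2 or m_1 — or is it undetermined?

Following every chain through m_2: nothing is chained to m_2.
m_1 is not reached, and no chain runs the other way from m_1 to m_2.
So the given relations leave the order of m_2 and m_1 undetermined.

undetermined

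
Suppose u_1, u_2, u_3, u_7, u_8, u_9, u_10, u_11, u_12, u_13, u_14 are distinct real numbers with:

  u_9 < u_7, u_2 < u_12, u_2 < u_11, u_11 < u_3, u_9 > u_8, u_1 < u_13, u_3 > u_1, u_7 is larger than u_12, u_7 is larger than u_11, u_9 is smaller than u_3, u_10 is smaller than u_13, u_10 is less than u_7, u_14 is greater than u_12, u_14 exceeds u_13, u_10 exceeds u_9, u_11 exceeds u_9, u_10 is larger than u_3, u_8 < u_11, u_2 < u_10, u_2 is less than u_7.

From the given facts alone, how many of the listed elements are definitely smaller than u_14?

From u_14 the given relations immediately reach u_12, u_13.
From those, u_2, u_1, u_10 — 5 in total.
From those, u_9, u_3 — 7 in total.
From those, u_8, u_11 — 9 in total.
No other element is forced below u_14 by the given relations, so the count is 9.

9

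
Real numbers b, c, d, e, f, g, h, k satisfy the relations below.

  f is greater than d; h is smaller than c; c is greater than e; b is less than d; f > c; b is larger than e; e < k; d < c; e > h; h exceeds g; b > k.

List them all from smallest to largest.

g < h < e < k < b < d < c < f

Each adjacent pair is fixed by a given relation: g < h; h < e; e < k; k < b; b < d; d < c; c < f. Chaining them end to end gives the full order.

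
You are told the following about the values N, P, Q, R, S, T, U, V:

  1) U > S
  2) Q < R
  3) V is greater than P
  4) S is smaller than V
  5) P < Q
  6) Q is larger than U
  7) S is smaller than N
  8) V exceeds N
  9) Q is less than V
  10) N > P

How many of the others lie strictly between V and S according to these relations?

Chaining upward from S reaches: U, Q, N, R.
Chaining downward from V reaches: P, U, Q, N.
Strictly between S and V are those in both lists: U, Q, N — 3 elements.

3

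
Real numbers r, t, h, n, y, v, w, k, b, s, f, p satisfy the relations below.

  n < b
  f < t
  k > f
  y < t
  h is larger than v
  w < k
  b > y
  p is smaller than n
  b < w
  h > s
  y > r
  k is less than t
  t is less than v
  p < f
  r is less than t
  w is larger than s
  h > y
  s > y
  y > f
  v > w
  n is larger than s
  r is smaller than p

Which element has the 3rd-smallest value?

f

Piecing the relations together gives one ordering: r < p < f < y < s < n < b < w < k < t < v < h.
Counting 3 from the smallest end gives f.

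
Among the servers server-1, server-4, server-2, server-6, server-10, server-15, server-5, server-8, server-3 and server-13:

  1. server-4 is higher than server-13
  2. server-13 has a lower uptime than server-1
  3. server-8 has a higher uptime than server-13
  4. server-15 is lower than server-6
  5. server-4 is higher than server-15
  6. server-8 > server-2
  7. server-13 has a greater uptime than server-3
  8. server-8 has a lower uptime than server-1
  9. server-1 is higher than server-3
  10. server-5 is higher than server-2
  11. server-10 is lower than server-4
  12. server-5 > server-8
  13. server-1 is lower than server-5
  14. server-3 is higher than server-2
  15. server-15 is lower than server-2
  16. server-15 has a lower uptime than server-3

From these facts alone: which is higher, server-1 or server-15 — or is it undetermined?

server-15 < server-2 and server-2 < server-3 give server-15 < server-3.
With server-3 < server-13: server-15 < server-2 < server-3 < server-13.
Then server-13 < server-8 extends the chain to server-8.
Then server-8 < server-1 extends the chain to server-1.
So server-1 is higher.

server-1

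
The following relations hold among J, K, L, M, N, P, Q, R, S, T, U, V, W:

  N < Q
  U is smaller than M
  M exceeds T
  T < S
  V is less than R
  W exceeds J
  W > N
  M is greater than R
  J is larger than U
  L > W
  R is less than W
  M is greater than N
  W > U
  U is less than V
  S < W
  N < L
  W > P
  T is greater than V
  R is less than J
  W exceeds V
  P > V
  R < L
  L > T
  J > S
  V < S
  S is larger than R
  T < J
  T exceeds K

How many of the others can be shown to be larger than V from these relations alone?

8

The elements the relations force above V are R, T, P, S, J, W, M, L — no chain reaches any other.
That is 8.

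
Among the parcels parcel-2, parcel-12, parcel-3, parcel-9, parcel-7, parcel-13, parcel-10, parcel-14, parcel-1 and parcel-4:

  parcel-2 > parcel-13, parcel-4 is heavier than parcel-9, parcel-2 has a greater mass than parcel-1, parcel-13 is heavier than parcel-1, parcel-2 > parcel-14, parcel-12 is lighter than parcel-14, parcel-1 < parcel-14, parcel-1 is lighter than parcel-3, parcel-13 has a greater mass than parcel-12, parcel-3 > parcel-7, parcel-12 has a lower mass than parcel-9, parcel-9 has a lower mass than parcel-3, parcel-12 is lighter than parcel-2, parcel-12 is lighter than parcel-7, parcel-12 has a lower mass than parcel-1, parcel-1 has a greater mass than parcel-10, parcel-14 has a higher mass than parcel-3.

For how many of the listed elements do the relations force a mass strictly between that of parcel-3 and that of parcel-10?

The relations place parcel-10 below parcel-3. An element lies strictly between them when it is forced above parcel-10 and also forced below parcel-3.
Above parcel-10: {parcel-1, parcel-13, parcel-14, parcel-2}. Below parcel-3: {parcel-12, parcel-1, parcel-9, parcel-7}.
Intersection: {parcel-1} — 1.

1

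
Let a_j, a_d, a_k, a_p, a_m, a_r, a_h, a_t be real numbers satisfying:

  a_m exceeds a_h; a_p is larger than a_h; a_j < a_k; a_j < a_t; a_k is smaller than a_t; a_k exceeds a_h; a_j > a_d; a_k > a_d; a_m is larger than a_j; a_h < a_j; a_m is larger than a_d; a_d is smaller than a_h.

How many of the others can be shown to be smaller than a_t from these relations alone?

The elements the relations force below a_t are a_d, a_h, a_j, a_k — no chain reaches any other.
That is 4.

4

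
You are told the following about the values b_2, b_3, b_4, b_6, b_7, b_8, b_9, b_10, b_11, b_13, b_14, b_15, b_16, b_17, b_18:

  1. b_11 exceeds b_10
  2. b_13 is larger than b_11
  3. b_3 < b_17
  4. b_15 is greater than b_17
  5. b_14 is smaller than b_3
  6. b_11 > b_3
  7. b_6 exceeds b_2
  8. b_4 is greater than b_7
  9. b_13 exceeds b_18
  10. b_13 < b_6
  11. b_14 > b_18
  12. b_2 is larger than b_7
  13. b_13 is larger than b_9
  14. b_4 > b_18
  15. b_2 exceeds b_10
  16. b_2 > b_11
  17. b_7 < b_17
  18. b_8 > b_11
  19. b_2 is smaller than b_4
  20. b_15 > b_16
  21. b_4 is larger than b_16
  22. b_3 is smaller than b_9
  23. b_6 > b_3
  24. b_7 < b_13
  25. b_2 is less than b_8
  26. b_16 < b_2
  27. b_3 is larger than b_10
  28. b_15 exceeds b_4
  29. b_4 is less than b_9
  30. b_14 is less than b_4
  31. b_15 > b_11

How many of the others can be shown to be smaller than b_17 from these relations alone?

5

From b_17 the given relations immediately reach b_7, b_3.
From those, b_14, b_10 — 4 in total.
From those, b_18 — 5 in total.
Nothing else is reachable below b_17; 5 in all.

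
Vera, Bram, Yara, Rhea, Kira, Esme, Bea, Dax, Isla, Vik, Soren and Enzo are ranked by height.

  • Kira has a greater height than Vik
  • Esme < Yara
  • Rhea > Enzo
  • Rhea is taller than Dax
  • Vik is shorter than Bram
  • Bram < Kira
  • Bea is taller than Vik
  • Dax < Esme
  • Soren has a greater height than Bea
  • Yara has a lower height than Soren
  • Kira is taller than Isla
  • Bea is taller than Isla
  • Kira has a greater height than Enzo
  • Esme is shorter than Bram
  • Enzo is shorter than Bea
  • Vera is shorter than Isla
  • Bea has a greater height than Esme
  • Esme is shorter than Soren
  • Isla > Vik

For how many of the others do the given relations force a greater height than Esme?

5

Directly above Esme: Yara, Bea, Bram, Soren.
One step further: Kira (5 so far).
Nothing else is reachable above Esme; 5 in all.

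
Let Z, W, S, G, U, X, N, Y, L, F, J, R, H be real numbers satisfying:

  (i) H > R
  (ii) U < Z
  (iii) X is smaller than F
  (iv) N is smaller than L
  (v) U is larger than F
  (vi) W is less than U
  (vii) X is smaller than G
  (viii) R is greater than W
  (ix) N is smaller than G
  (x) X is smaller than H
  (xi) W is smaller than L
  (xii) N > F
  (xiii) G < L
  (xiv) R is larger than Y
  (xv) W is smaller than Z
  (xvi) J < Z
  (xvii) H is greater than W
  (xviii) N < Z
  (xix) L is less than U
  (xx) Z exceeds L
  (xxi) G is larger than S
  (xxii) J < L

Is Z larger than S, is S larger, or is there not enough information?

Z

S < G and G < L give S < L.
With L < U: S < G < L < U.
Then U < Z extends the chain to Z.
So Z is larger.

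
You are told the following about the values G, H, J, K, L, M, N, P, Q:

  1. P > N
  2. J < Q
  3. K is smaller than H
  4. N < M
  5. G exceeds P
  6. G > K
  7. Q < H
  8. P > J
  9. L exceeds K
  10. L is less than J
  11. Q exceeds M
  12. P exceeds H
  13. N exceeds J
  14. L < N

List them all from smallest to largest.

Nothing is placed below K, so it is least; from there K < L; L < J; J < N; N < M; M < Q; Q < H; H < P; P < G, each given directly.

K < L < J < N < M < Q < H < P < G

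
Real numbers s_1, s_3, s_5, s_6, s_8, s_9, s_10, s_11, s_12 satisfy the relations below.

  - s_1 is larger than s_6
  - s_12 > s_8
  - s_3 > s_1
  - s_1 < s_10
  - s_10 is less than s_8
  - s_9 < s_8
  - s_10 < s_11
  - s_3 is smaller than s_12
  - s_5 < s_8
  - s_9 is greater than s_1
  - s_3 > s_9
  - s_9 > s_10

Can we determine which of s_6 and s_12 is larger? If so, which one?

s_12

s_6 < s_1 and s_1 < s_10 give s_6 < s_10.
Then s_10 < s_9 extends the chain to s_9.
Then s_9 < s_3 extends the chain to s_3.
Then s_3 < s_12 extends the chain to s_12.
So s_12 is larger.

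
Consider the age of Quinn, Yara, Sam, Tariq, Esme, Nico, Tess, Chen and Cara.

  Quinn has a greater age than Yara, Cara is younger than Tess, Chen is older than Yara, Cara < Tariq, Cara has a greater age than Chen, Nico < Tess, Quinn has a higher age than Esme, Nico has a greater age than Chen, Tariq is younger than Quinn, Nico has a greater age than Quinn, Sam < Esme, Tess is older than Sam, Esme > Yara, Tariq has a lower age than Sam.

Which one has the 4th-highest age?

Esme

Chaining the given pairs: Yara < Chen < Cara < Tariq < Sam < Esme < Quinn < Nico < Tess.
Counting 4 from the largest end gives Esme.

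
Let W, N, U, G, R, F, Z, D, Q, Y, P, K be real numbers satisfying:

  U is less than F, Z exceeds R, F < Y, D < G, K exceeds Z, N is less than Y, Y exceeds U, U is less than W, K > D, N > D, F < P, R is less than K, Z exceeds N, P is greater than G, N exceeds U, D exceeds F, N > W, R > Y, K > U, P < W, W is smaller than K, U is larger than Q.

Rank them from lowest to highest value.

Q < U < F < D < G < P < W < N < Y < R < Z < K

Each adjacent pair is fixed by a given relation: Q < U; U < F; F < D; D < G; G < P; P < W; W < N; N < Y; Y < R; R < Z; Z < K. Chaining them end to end gives the full order.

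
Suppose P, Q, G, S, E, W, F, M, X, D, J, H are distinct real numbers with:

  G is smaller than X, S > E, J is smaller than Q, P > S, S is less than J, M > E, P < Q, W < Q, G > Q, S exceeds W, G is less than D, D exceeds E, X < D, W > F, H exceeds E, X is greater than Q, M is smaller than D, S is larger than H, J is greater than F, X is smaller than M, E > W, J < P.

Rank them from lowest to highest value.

F < W < E < H < S < J < P < Q < G < X < M < D

Each adjacent pair is fixed by a given relation: F < W; W < E; E < H; H < S; S < J; J < P; P < Q; Q < G; G < X; X < M; M < D. Chaining them end to end gives the full order.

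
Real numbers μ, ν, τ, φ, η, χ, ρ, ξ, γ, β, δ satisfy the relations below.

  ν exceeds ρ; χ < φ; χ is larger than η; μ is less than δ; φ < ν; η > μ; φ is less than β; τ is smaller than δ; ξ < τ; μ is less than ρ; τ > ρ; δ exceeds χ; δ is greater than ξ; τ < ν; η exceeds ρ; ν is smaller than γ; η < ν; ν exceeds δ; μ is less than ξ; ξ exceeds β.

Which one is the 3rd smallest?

Piecing the relations together gives one ordering: μ < ρ < η < χ < φ < β < ξ < τ < δ < ν < γ.
Counting 3 from the smallest end gives η.

η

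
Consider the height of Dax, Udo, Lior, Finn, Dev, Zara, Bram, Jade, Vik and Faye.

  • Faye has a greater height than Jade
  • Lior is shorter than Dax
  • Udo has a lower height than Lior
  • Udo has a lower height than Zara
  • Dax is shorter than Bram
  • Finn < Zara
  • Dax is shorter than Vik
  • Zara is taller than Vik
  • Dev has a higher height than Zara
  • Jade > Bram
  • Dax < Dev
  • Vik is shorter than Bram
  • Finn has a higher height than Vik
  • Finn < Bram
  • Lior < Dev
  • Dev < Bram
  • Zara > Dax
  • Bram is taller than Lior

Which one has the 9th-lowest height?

Jade

The consecutive relations fix a unique order: Udo < Lior < Dax < Vik < Finn < Zara < Dev < Bram < Jade < Faye.
The 9th smallest is Jade.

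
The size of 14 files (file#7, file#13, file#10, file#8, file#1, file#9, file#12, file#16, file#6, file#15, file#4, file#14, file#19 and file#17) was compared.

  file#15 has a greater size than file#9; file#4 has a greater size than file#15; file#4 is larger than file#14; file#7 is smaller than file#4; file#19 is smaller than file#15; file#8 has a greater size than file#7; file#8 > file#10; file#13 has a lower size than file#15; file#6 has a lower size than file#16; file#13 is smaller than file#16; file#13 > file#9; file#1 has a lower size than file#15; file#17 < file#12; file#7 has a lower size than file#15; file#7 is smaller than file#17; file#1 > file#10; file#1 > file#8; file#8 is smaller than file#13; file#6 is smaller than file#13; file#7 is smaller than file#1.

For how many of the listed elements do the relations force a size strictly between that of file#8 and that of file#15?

Chaining upward from file#8 reaches: file#1, file#13, file#16, file#4.
Chaining downward from file#15 reaches: file#6, file#10, file#7, file#1, file#9, file#13, file#19.
Strictly between file#8 and file#15 are those in both lists: file#1, file#13 — 2 elements.

2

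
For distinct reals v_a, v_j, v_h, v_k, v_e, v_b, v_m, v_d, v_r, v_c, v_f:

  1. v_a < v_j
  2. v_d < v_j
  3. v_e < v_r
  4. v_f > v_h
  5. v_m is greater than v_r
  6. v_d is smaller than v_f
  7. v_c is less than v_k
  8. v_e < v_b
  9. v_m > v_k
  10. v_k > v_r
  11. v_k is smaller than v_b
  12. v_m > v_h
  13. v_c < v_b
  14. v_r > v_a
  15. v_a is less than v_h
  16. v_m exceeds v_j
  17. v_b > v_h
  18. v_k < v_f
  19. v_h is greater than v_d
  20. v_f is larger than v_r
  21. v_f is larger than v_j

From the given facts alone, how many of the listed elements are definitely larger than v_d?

5

Directly above v_d: v_h, v_j, v_f.
One step further: v_m, v_b (5 so far).
No other element is forced above v_d by the given relations, so the count is 5.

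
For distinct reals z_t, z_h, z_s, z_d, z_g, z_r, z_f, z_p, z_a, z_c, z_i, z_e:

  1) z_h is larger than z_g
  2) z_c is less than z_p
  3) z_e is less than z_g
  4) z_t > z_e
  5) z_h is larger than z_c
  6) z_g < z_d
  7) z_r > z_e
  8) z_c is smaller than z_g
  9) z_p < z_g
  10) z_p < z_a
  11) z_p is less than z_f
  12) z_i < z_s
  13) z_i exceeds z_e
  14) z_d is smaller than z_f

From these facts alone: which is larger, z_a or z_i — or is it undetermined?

Following every chain through z_i: above z_i we get z_s; below z_i we get z_e.
z_a is not reached, and no chain runs the other way from z_a to z_i.
So the given relations leave the order of z_i and z_a undetermined.

undetermined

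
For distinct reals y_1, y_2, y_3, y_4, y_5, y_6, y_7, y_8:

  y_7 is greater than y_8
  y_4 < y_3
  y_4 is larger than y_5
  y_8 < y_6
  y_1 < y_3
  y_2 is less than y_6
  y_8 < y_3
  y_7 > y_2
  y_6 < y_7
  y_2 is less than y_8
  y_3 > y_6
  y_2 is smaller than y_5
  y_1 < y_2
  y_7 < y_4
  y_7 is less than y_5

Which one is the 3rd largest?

y_5

Chaining the given pairs: y_1 < y_2 < y_8 < y_6 < y_7 < y_5 < y_4 < y_3.
Counting 3 from the largest end gives y_5.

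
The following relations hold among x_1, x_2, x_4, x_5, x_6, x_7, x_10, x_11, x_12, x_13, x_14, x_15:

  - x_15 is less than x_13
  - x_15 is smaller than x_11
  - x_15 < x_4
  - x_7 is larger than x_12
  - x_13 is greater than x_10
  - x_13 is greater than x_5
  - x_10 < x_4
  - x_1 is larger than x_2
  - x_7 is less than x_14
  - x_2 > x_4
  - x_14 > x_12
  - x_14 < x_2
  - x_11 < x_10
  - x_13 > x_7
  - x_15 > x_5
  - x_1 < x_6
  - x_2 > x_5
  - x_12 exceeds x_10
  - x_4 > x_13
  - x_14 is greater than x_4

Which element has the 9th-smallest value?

x_14

Chaining the given pairs: x_5 < x_15 < x_11 < x_10 < x_12 < x_7 < x_13 < x_4 < x_14 < x_2 < x_1 < x_6.
Counting 9 from the smallest end gives x_14.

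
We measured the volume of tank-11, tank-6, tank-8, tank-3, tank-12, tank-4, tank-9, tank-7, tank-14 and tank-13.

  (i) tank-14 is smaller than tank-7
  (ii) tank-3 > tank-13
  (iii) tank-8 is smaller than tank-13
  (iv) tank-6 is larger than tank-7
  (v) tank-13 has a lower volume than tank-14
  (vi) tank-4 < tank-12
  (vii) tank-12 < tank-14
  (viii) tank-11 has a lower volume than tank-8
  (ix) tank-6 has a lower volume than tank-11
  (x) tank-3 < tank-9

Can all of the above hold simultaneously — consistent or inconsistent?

inconsistent

We have tank-13 < tank-14 stated directly, yet also tank-14 < tank-7 < tank-6 < tank-11 < tank-8 < tank-13 by chaining the others — so tank-14 < tank-13. Contradiction.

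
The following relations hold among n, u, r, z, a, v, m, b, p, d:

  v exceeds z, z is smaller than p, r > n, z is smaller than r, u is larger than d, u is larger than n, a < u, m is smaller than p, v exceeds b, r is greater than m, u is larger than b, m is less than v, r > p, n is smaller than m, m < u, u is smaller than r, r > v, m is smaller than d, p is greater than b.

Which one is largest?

n is not greatest since n < u; m is not greatest since m < d; a is not greatest since a < u; d is not greatest since d < u; b is not greatest since b < u; u is not greatest since u < r; z is not greatest since z < p; v is not greatest since v < r; p is not greatest since p < r.
Only r has nothing above it, so r is the largest.

r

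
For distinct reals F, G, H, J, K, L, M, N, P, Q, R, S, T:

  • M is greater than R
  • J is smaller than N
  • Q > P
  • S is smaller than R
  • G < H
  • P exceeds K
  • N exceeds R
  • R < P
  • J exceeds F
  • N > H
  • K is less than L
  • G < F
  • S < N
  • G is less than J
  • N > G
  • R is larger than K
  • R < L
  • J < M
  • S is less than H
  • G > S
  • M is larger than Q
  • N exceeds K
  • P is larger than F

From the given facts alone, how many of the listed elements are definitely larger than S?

From S the given relations immediately reach G, R, H, N.
From those, F, J, L, P, M — 9 in total.
From those, Q — 10 in total.
No other element is forced above S by the given relations, so the count is 10.

10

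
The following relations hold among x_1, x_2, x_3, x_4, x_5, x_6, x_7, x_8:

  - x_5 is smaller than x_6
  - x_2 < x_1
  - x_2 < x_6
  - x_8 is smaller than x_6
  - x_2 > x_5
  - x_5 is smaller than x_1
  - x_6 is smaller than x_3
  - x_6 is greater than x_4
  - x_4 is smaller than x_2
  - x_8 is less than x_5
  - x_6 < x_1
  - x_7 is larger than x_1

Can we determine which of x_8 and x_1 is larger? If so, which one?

x_1

The relevant relations are x_8 < x_5; x_5 < x_2; x_2 < x_6; x_6 < x_1.
Together: x_8 < x_5 < x_2 < x_6 < x_1.
So x_1 is larger.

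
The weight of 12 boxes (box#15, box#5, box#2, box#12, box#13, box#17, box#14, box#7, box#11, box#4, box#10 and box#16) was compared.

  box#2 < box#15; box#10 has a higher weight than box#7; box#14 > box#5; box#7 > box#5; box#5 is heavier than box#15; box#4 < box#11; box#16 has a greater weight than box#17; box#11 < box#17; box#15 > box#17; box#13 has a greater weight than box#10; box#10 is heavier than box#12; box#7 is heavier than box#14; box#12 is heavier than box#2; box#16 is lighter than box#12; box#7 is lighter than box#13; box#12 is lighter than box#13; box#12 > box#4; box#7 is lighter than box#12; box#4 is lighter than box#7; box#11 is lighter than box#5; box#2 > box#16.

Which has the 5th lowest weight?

box#2

Chaining the given pairs: box#4 < box#11 < box#17 < box#16 < box#2 < box#15 < box#5 < box#14 < box#7 < box#12 < box#10 < box#13.
The 5th smallest is box#2.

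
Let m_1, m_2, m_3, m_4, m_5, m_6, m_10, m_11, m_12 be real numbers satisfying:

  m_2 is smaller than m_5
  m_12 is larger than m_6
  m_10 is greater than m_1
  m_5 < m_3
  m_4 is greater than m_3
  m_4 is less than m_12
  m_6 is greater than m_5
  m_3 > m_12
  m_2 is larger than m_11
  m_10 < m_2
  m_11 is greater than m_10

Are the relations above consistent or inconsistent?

inconsistent

Chaining the given relations yields m_12 < m_3 < m_4, so m_12 < m_4. But one relation states m_4 < m_12. These cannot both hold.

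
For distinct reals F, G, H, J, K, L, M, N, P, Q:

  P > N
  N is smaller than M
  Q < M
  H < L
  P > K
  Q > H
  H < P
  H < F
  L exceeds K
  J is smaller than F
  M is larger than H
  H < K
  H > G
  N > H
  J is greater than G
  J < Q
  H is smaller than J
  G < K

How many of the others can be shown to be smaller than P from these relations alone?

4

The elements the relations force below P are G, H, K, N — no chain reaches any other.
That is 4.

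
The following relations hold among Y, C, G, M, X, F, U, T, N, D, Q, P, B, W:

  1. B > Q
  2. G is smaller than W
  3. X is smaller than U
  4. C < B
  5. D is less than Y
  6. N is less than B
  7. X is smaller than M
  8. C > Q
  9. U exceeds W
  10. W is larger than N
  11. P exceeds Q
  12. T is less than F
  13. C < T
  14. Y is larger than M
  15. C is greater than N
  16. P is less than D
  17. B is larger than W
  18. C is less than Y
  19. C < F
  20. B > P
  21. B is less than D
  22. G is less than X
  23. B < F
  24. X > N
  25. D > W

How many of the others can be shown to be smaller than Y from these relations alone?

Directly below Y: C, D, M.
One step further: Q, N, W, P, B, X (9 so far).
One step further: G (10 so far).
No other element is forced below Y by the given relations, so the count is 10.

10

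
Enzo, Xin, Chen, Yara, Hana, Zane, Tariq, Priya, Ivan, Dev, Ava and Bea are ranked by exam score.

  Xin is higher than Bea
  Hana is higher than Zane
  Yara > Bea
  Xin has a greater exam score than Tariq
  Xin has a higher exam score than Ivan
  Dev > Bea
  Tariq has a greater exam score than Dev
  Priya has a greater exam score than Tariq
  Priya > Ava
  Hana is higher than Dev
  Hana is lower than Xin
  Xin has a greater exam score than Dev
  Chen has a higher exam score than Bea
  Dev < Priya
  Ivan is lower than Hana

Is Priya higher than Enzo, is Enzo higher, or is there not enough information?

undetermined

Following every chain through Enzo: nothing is chained to Enzo.
Priya is not reached, and no chain runs the other way from Priya to Enzo.
So the given relations leave the order of Enzo and Priya undetermined.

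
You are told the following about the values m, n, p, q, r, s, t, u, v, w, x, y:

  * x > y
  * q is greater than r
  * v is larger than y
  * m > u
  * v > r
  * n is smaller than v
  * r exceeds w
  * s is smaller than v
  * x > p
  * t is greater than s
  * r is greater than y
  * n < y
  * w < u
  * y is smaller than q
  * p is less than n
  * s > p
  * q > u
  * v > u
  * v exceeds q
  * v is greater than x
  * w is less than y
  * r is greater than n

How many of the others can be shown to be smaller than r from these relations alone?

4

From r the given relations immediately reach w, n, y.
From those, p — 4 in total.
Nothing else is reachable below r; 4 in all.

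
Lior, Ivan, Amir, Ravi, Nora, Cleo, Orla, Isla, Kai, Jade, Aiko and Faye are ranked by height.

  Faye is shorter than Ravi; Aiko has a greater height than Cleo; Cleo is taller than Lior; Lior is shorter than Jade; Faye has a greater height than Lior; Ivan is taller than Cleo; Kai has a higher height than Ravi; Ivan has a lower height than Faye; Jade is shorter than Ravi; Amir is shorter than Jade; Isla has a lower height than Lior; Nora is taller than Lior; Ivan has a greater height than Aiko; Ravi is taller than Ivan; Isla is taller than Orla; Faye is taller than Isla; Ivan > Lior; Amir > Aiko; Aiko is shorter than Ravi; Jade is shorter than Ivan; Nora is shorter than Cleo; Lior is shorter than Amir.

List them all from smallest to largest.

Nothing is placed below Orla, so it is least; from there Orla < Isla; Isla < Lior; Lior < Nora; Nora < Cleo; Cleo < Aiko; Aiko < Amir; Amir < Jade; Jade < Ivan; Ivan < Faye; Faye < Ravi; Ravi < Kai, each given directly.

Orla < Isla < Lior < Nora < Cleo < Aiko < Amir < Jade < Ivan < Faye < Ravi < Kai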